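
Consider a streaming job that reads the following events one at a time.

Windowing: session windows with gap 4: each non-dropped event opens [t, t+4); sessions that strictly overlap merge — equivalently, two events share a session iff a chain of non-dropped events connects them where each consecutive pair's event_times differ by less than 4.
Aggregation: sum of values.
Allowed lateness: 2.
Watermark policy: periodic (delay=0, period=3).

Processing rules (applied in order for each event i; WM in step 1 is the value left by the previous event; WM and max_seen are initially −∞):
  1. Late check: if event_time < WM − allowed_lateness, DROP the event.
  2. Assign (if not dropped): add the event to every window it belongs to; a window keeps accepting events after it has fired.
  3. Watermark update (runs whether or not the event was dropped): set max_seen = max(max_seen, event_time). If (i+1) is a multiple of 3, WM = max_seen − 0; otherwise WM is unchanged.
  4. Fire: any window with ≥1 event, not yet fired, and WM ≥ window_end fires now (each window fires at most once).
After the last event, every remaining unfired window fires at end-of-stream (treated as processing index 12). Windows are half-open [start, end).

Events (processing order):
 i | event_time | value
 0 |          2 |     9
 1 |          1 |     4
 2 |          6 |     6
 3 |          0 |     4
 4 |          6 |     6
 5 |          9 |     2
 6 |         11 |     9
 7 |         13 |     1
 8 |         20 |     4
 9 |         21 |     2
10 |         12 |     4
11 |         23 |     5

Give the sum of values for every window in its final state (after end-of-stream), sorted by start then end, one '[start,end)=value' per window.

[1,6)=13 [6,17)=24 [20,27)=11

i=0 t=2 v=9: → [2,6); WM=−∞
i=1 t=1 v=4: → [1,6); WM=−∞
i=2 t=6 v=6: → [6,10); WM=6
i=3 t=0 v=4: DROP (t<6-2); WM=6
i=4 t=6 v=6: → [6,10); WM=6
i=5 t=9 v=2: → [6,13); WM=9
i=6 t=11 v=9: → [6,15); WM=9
i=7 t=13 v=1: → [6,17); WM=9
i=8 t=20 v=4: → [20,24); WM=20
i=9 t=21 v=2: → [20,25); WM=20
i=10 t=12 v=4: DROP (t<20-2); WM=20
i=11 t=23 v=5: → [20,27); WM=23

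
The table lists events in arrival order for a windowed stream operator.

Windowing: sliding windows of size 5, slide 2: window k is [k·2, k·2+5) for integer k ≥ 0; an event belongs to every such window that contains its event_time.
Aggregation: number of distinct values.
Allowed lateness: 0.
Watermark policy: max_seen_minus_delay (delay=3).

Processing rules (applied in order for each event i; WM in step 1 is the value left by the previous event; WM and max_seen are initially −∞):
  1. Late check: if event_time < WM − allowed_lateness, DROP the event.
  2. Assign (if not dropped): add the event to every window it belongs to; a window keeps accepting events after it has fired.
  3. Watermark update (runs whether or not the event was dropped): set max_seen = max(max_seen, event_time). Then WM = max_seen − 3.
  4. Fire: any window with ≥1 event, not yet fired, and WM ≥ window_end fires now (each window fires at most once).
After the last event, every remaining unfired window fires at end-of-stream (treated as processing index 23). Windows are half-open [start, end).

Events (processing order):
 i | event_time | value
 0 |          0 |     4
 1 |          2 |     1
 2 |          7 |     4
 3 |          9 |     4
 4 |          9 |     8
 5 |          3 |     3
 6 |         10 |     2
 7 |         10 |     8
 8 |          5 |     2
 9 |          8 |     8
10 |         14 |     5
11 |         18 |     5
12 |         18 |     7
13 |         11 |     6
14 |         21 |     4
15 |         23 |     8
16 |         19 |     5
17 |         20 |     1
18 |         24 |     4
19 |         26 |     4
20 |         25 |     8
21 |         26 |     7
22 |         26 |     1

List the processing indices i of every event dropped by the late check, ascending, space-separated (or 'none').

i=0 t=0 v=4: → [0,5); WM=-3
i=1 t=2 v=1: → [2,7),[0,5); WM=-1
i=2 t=7 v=4: → [6,11),[4,9); WM=4
i=3 t=9 v=4: → [8,13),[6,11); WM=6; [0,5) fires=2
i=4 t=9 v=8: → [8,13),[6,11); WM=6
i=5 t=3 v=3: DROP (t<6-0); WM=6
i=6 t=10 v=2: → [10,15),[8,13),[6,11); WM=7; [2,7) fires=1
i=7 t=10 v=8: → [10,15),[8,13),[6,11); WM=7
i=8 t=5 v=2: DROP (t<7-0); WM=7
i=9 t=8 v=8: → [8,13),[6,11),[4,9); WM=7
i=10 t=14 v=5: → [14,19),[12,17),[10,15); WM=11; [4,9) fires=2 [6,11) fires=3
i=11 t=18 v=5: → [18,23),[16,21),[14,19); WM=15; [8,13) fires=3 [10,15) fires=3
i=12 t=18 v=7: → [18,23),[16,21),[14,19); WM=15
i=13 t=11 v=6: DROP (t<15-0); WM=15
i=14 t=21 v=4: → [20,25),[18,23); WM=18; [12,17) fires=1
i=15 t=23 v=8: → [22,27),[20,25); WM=20; [14,19) fires=2
i=16 t=19 v=5: DROP (t<20-0); WM=20
i=17 t=20 v=1: → [20,25),[18,23),[16,21); WM=20
i=18 t=24 v=4: → [24,29),[22,27),[20,25); WM=21; [16,21) fires=3
i=19 t=26 v=4: → [26,31),[24,29),[22,27); WM=23; [18,23) fires=4
i=20 t=25 v=8: → [24,29),[22,27); WM=23
i=21 t=26 v=7: → [26,31),[24,29),[22,27); WM=23
i=22 t=26 v=1: → [26,31),[24,29),[22,27); WM=23

5 8 13 16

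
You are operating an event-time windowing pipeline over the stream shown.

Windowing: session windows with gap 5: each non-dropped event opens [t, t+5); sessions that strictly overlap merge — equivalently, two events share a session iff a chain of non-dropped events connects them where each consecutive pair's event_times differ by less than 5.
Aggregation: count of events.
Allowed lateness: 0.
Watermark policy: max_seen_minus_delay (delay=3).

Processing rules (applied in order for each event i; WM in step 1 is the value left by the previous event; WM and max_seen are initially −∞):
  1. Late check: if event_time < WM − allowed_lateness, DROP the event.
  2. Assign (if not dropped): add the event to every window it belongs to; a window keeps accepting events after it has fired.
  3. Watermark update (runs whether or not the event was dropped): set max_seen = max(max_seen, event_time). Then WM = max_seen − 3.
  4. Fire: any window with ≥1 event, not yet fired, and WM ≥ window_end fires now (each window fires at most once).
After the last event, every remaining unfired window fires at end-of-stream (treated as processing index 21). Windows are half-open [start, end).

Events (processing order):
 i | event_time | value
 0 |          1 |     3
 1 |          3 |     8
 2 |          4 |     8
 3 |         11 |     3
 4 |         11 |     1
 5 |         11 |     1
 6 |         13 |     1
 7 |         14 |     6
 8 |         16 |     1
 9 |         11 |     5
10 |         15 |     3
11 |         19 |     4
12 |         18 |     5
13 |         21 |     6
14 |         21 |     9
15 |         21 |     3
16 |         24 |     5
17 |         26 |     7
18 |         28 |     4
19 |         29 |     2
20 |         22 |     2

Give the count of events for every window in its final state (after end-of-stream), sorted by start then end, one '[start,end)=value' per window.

[1,9)=3 [11,34)=16

i=0 t=1 v=3: → [1,6); WM=-2
i=1 t=3 v=8: → [1,8); WM=0
i=2 t=4 v=8: → [1,9); WM=1
i=3 t=11 v=3: → [11,16); WM=8
i=4 t=11 v=1: → [11,16); WM=8
i=5 t=11 v=1: → [11,16); WM=8
i=6 t=13 v=1: → [11,18); WM=10
i=7 t=14 v=6: → [11,19); WM=11
i=8 t=16 v=1: → [11,21); WM=13
i=9 t=11 v=5: DROP (t<13-0); WM=13
i=10 t=15 v=3: → [11,21); WM=13
i=11 t=19 v=4: → [11,24); WM=16
i=12 t=18 v=5: → [11,24); WM=16
i=13 t=21 v=6: → [11,26); WM=18
i=14 t=21 v=9: → [11,26); WM=18
i=15 t=21 v=3: → [11,26); WM=18
i=16 t=24 v=5: → [11,29); WM=21
i=17 t=26 v=7: → [11,31); WM=23
i=18 t=28 v=4: → [11,33); WM=25
i=19 t=29 v=2: → [11,34); WM=26
i=20 t=22 v=2: DROP (t<26-0); WM=26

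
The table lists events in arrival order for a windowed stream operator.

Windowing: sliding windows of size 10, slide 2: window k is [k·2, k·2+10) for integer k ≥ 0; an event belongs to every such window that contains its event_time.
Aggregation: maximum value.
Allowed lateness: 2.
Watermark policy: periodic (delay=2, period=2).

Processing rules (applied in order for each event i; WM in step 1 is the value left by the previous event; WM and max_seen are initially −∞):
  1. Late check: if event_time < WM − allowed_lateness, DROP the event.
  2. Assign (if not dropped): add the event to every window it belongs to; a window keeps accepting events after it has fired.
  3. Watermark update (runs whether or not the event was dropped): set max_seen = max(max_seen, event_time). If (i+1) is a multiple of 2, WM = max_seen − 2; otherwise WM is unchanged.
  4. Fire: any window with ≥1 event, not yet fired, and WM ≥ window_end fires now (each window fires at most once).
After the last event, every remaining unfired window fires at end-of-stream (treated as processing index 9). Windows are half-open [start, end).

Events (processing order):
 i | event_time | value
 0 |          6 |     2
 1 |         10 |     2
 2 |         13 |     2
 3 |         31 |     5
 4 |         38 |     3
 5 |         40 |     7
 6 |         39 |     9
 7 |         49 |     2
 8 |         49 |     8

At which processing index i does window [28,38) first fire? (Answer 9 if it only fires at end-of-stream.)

i=0 t=6 v=2: → [6,16),[4,14),[2,12),[0,10); WM=−∞
i=1 t=10 v=2: → [10,20),[8,18),[6,16),[4,14),[2,12); WM=8
i=2 t=13 v=2: → [12,22),[10,20),[8,18),[6,16),[4,14); WM=8
i=3 t=31 v=5: → [30,40),[28,38),[26,36),[24,34),[22,32); WM=29; [0,10) fires=2 [2,12) fires=2 [4,14) fires=2 [6,16) fires=2 [8,18) fires=2 [10,20) fires=2 [12,22) fires=2
i=4 t=38 v=3: → [38,48),[36,46),[34,44),[32,42),[30,40); WM=29
i=5 t=40 v=7: → [40,50),[38,48),[36,46),[34,44),[32,42); WM=38; [22,32) fires=5 [24,34) fires=5 [26,36) fires=5 [28,38) fires=5
i=6 t=39 v=9: → [38,48),[36,46),[34,44),[32,42),[30,40); WM=38
i=7 t=49 v=2: → [48,58),[46,56),[44,54),[42,52),[40,50); WM=47; [30,40) fires=9 [32,42) fires=9 [34,44) fires=9 [36,46) fires=9
i=8 t=49 v=8: → [48,58),[46,56),[44,54),[42,52),[40,50); WM=47

5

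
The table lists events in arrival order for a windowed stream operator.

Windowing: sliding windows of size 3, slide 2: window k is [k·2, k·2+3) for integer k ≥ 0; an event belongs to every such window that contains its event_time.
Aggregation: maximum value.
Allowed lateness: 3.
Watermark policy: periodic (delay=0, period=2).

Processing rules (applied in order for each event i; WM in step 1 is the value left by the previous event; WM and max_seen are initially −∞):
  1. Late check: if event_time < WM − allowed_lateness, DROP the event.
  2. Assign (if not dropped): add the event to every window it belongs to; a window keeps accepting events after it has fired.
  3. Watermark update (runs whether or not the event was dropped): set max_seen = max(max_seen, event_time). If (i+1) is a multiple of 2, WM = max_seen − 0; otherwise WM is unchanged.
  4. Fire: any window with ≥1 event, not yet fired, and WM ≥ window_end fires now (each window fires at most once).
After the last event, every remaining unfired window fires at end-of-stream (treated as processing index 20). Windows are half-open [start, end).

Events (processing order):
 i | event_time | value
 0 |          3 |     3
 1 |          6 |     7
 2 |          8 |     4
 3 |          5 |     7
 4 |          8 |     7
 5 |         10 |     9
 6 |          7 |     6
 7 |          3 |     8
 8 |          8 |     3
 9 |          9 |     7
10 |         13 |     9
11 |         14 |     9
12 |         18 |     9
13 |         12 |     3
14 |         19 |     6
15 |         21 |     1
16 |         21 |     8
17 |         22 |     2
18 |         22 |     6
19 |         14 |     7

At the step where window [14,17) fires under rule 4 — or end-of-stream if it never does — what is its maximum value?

9

i=0 t=3 v=3: → [2,5); WM=−∞
i=1 t=6 v=7: → [6,9),[4,7); WM=6; [2,5) fires=3
i=2 t=8 v=4: → [8,11),[6,9); WM=6
i=3 t=5 v=7: → [4,7); WM=8; [4,7) fires=7
i=4 t=8 v=7: → [8,11),[6,9); WM=8
i=5 t=10 v=9: → [10,13),[8,11); WM=10; [6,9) fires=7
i=6 t=7 v=6: → [6,9); WM=10
i=7 t=3 v=8: DROP (t<10-3); WM=10
i=8 t=8 v=3: → [8,11),[6,9); WM=10
i=9 t=9 v=7: → [8,11); WM=10
i=10 t=13 v=9: → [12,15); WM=10
i=11 t=14 v=9: → [14,17),[12,15); WM=14; [8,11) fires=9 [10,13) fires=9
i=12 t=18 v=9: → [18,21),[16,19); WM=14
i=13 t=12 v=3: → [12,15),[10,13); WM=18; [12,15) fires=9 [14,17) fires=9
i=14 t=19 v=6: → [18,21); WM=18
i=15 t=21 v=1: → [20,23); WM=21; [16,19) fires=9 [18,21) fires=9
i=16 t=21 v=8: → [20,23); WM=21
i=17 t=22 v=2: → [22,25),[20,23); WM=22
i=18 t=22 v=6: → [22,25),[20,23); WM=22
i=19 t=14 v=7: DROP (t<22-3); WM=22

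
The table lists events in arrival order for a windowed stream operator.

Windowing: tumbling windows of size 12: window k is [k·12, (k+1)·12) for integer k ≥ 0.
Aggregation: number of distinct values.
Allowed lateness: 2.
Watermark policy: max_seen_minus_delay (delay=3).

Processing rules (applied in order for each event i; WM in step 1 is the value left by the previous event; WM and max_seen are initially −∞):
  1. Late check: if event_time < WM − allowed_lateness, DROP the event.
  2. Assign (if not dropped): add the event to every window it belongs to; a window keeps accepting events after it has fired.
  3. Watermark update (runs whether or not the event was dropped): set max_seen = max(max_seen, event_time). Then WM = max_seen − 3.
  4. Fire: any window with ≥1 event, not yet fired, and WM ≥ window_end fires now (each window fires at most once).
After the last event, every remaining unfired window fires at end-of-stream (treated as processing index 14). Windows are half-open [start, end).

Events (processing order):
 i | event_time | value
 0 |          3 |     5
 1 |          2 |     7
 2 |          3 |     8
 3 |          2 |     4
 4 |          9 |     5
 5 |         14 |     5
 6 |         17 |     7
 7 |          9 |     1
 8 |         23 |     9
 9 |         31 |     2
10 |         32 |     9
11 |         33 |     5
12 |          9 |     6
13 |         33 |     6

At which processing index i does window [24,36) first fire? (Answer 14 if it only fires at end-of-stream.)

14

i=0 t=3 v=5: → [0,12); WM=0
i=1 t=2 v=7: → [0,12); WM=0
i=2 t=3 v=8: → [0,12); WM=0
i=3 t=2 v=4: → [0,12); WM=0
i=4 t=9 v=5: → [0,12); WM=6
i=5 t=14 v=5: → [12,24); WM=11
i=6 t=17 v=7: → [12,24); WM=14; [0,12) fires=4
i=7 t=9 v=1: DROP (t<14-2); WM=14
i=8 t=23 v=9: → [12,24); WM=20
i=9 t=31 v=2: → [24,36); WM=28; [12,24) fires=3
i=10 t=32 v=9: → [24,36); WM=29
i=11 t=33 v=5: → [24,36); WM=30
i=12 t=9 v=6: DROP (t<30-2); WM=30
i=13 t=33 v=6: → [24,36); WM=30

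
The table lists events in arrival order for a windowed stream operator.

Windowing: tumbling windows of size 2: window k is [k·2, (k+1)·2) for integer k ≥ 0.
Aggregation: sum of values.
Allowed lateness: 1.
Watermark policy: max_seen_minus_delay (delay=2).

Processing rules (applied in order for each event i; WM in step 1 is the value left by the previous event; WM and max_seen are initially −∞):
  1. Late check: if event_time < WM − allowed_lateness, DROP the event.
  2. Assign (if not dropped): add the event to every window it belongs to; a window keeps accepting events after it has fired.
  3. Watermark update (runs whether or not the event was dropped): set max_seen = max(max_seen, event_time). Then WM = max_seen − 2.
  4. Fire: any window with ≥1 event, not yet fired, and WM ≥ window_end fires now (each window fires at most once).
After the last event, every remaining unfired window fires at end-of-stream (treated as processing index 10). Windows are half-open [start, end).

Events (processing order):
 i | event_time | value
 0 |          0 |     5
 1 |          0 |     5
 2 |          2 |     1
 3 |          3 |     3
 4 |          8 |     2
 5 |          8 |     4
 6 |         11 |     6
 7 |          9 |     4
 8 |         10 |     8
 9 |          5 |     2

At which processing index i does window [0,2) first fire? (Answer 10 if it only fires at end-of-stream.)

4

i=0 t=0 v=5: → [0,2); WM=-2
i=1 t=0 v=5: → [0,2); WM=-2
i=2 t=2 v=1: → [2,4); WM=0
i=3 t=3 v=3: → [2,4); WM=1
i=4 t=8 v=2: → [8,10); WM=6; [0,2) fires=10 [2,4) fires=4
i=5 t=8 v=4: → [8,10); WM=6
i=6 t=11 v=6: → [10,12); WM=9
i=7 t=9 v=4: → [8,10); WM=9
i=8 t=10 v=8: → [10,12); WM=9
i=9 t=5 v=2: DROP (t<9-1); WM=9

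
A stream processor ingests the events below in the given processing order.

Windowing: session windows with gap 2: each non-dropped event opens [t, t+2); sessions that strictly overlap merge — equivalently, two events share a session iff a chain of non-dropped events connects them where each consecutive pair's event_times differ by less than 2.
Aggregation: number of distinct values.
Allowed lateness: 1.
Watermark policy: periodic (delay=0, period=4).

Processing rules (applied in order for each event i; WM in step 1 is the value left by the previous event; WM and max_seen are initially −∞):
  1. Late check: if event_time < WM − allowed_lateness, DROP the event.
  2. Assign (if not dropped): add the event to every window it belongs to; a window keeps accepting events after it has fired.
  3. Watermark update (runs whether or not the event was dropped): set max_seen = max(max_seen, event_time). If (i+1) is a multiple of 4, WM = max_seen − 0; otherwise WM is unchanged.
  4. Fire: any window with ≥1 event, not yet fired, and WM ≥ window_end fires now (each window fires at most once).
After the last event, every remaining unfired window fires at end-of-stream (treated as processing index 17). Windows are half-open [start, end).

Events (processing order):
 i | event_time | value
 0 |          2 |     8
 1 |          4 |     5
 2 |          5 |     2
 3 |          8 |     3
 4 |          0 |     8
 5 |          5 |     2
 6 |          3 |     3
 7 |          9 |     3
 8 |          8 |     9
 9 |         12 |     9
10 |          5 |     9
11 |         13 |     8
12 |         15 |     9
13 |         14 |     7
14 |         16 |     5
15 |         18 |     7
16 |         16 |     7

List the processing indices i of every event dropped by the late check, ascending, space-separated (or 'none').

4 5 6 10 16

i=0 t=2 v=8: → [2,4); WM=−∞
i=1 t=4 v=5: → [4,6); WM=−∞
i=2 t=5 v=2: → [4,7); WM=−∞
i=3 t=8 v=3: → [8,10); WM=8
i=4 t=0 v=8: DROP (t<8-1); WM=8
i=5 t=5 v=2: DROP (t<8-1); WM=8
i=6 t=3 v=3: DROP (t<8-1); WM=8
i=7 t=9 v=3: → [8,11); WM=9
i=8 t=8 v=9: → [8,11); WM=9
i=9 t=12 v=9: → [12,14); WM=9
i=10 t=5 v=9: DROP (t<9-1); WM=9
i=11 t=13 v=8: → [12,15); WM=13
i=12 t=15 v=9: → [15,17); WM=13
i=13 t=14 v=7: → [12,17); WM=13
i=14 t=16 v=5: → [12,18); WM=13
i=15 t=18 v=7: → [18,20); WM=18
i=16 t=16 v=7: DROP (t<18-1); WM=18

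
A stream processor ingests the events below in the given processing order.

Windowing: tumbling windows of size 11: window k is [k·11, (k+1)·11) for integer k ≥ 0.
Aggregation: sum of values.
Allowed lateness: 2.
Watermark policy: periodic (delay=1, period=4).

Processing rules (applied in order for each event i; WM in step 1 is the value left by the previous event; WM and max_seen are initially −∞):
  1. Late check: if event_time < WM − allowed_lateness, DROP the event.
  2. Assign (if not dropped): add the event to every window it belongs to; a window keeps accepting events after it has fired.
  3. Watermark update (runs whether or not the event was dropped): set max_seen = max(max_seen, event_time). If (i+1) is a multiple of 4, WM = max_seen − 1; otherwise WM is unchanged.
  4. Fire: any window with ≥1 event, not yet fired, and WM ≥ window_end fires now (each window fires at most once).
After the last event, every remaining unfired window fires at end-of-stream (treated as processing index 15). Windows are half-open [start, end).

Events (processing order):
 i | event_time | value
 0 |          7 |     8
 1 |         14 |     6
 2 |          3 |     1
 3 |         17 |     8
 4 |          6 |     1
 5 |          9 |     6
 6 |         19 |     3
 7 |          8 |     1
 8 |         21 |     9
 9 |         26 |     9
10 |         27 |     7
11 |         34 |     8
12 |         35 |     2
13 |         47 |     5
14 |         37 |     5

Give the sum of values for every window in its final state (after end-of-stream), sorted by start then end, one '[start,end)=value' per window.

i=0 t=7 v=8: → [0,11); WM=−∞
i=1 t=14 v=6: → [11,22); WM=−∞
i=2 t=3 v=1: → [0,11); WM=−∞
i=3 t=17 v=8: → [11,22); WM=16; [0,11) fires=9
i=4 t=6 v=1: DROP (t<16-2); WM=16
i=5 t=9 v=6: DROP (t<16-2); WM=16
i=6 t=19 v=3: → [11,22); WM=16
i=7 t=8 v=1: DROP (t<16-2); WM=18
i=8 t=21 v=9: → [11,22); WM=18
i=9 t=26 v=9: → [22,33); WM=18
i=10 t=27 v=7: → [22,33); WM=18
i=11 t=34 v=8: → [33,44); WM=33; [11,22) fires=26 [22,33) fires=16
i=12 t=35 v=2: → [33,44); WM=33
i=13 t=47 v=5: → [44,55); WM=33
i=14 t=37 v=5: → [33,44); WM=33

[0,11)=9 [11,22)=26 [22,33)=16 [33,44)=15 [44,55)=5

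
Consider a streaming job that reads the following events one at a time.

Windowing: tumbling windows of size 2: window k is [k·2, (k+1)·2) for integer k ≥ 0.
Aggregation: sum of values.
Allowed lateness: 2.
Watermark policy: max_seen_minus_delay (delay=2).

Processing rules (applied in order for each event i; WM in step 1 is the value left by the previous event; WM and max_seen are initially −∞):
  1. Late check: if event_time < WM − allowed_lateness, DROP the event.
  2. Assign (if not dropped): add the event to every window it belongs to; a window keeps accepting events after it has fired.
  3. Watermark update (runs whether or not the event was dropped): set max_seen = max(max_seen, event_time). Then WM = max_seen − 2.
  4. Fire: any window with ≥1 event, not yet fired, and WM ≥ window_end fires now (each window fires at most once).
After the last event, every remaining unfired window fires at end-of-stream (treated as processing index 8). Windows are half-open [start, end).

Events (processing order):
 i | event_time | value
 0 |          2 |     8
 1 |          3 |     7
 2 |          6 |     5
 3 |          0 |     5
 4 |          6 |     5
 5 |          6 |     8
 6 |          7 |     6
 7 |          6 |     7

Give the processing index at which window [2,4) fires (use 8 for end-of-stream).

2

i=0 t=2 v=8: → [2,4); WM=0
i=1 t=3 v=7: → [2,4); WM=1
i=2 t=6 v=5: → [6,8); WM=4; [2,4) fires=15
i=3 t=0 v=5: DROP (t<4-2); WM=4
i=4 t=6 v=5: → [6,8); WM=4
i=5 t=6 v=8: → [6,8); WM=4
i=6 t=7 v=6: → [6,8); WM=5
i=7 t=6 v=7: → [6,8); WM=5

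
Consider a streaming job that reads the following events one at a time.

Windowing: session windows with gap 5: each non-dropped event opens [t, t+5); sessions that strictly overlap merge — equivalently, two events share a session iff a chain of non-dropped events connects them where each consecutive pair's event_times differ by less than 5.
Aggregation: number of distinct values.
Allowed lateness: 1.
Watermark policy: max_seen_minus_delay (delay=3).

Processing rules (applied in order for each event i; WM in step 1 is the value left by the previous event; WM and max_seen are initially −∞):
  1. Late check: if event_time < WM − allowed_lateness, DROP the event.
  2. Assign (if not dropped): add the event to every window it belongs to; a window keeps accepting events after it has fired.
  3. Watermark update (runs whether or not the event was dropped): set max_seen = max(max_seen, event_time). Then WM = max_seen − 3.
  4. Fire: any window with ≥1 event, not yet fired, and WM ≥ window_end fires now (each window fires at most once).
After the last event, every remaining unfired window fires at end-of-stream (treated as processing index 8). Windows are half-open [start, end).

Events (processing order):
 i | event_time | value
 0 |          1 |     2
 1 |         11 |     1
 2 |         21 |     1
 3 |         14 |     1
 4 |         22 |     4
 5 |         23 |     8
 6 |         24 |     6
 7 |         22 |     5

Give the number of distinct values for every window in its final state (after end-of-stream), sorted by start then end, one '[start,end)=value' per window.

i=0 t=1 v=2: → [1,6); WM=-2
i=1 t=11 v=1: → [11,16); WM=8
i=2 t=21 v=1: → [21,26); WM=18
i=3 t=14 v=1: DROP (t<18-1); WM=18
i=4 t=22 v=4: → [21,27); WM=19
i=5 t=23 v=8: → [21,28); WM=20
i=6 t=24 v=6: → [21,29); WM=21
i=7 t=22 v=5: → [21,29); WM=21

[1,6)=1 [11,16)=1 [21,29)=5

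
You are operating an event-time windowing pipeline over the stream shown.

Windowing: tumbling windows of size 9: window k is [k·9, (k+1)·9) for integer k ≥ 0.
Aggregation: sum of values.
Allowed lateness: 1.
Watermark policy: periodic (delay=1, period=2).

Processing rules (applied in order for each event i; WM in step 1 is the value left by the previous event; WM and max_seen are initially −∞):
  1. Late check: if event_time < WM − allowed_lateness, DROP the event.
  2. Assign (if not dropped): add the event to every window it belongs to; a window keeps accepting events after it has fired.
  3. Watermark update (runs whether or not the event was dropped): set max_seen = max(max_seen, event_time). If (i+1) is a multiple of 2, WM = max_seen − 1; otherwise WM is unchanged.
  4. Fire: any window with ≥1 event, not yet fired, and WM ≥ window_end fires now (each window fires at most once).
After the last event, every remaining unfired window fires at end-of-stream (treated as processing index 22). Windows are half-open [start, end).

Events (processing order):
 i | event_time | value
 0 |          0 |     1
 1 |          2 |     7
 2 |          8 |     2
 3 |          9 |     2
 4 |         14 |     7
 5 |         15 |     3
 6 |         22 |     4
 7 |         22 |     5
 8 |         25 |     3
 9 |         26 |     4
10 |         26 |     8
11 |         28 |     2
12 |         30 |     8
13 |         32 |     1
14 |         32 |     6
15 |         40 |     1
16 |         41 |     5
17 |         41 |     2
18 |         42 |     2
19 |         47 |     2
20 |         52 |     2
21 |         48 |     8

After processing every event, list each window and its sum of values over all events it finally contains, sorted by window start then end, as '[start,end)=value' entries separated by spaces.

[0,9)=10 [9,18)=12 [18,27)=24 [27,36)=17 [36,45)=10 [45,54)=12

i=0 t=0 v=1: → [0,9); WM=−∞
i=1 t=2 v=7: → [0,9); WM=1
i=2 t=8 v=2: → [0,9); WM=1
i=3 t=9 v=2: → [9,18); WM=8
i=4 t=14 v=7: → [9,18); WM=8
i=5 t=15 v=3: → [9,18); WM=14; [0,9) fires=10
i=6 t=22 v=4: → [18,27); WM=14
i=7 t=22 v=5: → [18,27); WM=21; [9,18) fires=12
i=8 t=25 v=3: → [18,27); WM=21
i=9 t=26 v=4: → [18,27); WM=25
i=10 t=26 v=8: → [18,27); WM=25
i=11 t=28 v=2: → [27,36); WM=27; [18,27) fires=24
i=12 t=30 v=8: → [27,36); WM=27
i=13 t=32 v=1: → [27,36); WM=31
i=14 t=32 v=6: → [27,36); WM=31
i=15 t=40 v=1: → [36,45); WM=39; [27,36) fires=17
i=16 t=41 v=5: → [36,45); WM=39
i=17 t=41 v=2: → [36,45); WM=40
i=18 t=42 v=2: → [36,45); WM=40
i=19 t=47 v=2: → [45,54); WM=46; [36,45) fires=10
i=20 t=52 v=2: → [45,54); WM=46
i=21 t=48 v=8: → [45,54); WM=51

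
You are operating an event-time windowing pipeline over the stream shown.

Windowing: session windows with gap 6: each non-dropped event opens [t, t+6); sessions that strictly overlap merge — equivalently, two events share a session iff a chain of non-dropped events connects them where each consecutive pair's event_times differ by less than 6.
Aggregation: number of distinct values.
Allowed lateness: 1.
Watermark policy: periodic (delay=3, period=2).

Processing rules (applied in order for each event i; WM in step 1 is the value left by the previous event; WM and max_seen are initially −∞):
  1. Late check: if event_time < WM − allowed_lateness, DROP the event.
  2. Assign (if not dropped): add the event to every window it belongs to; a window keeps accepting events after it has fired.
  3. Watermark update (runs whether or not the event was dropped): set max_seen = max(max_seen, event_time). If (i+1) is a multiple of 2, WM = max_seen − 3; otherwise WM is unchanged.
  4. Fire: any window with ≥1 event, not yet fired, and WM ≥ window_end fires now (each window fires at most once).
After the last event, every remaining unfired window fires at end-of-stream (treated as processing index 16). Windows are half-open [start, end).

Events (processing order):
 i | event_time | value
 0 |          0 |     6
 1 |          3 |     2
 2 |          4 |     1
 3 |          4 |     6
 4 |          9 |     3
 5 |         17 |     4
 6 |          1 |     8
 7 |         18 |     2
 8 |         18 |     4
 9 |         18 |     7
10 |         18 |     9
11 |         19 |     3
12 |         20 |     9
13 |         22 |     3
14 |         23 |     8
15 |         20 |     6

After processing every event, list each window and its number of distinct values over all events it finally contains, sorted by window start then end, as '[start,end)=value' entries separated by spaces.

[0,15)=4 [17,29)=7

i=0 t=0 v=6: → [0,6); WM=−∞
i=1 t=3 v=2: → [0,9); WM=0
i=2 t=4 v=1: → [0,10); WM=0
i=3 t=4 v=6: → [0,10); WM=1
i=4 t=9 v=3: → [0,15); WM=1
i=5 t=17 v=4: → [17,23); WM=14
i=6 t=1 v=8: DROP (t<14-1); WM=14
i=7 t=18 v=2: → [17,24); WM=15
i=8 t=18 v=4: → [17,24); WM=15
i=9 t=18 v=7: → [17,24); WM=15
i=10 t=18 v=9: → [17,24); WM=15
i=11 t=19 v=3: → [17,25); WM=16
i=12 t=20 v=9: → [17,26); WM=16
i=13 t=22 v=3: → [17,28); WM=19
i=14 t=23 v=8: → [17,29); WM=19
i=15 t=20 v=6: → [17,29); WM=20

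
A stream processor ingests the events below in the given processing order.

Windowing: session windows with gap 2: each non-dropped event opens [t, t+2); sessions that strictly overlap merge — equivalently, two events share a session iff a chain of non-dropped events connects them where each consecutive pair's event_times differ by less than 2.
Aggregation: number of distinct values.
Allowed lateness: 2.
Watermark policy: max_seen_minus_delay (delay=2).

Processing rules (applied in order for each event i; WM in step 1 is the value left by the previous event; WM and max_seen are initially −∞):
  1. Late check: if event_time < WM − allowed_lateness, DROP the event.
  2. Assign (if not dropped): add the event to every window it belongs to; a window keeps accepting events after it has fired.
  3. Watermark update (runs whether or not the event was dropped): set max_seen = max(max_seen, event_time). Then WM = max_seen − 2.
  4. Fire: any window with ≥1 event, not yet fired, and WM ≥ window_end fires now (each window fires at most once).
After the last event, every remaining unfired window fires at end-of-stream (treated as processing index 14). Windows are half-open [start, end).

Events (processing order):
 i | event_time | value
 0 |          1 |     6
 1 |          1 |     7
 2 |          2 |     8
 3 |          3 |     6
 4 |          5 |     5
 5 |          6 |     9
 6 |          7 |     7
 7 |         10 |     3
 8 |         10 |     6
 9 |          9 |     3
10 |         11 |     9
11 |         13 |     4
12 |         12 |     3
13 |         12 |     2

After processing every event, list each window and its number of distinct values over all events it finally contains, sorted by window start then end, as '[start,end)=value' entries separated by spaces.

[1,5)=3 [5,9)=3 [9,15)=5

i=0 t=1 v=6: → [1,3); WM=-1
i=1 t=1 v=7: → [1,3); WM=-1
i=2 t=2 v=8: → [1,4); WM=0
i=3 t=3 v=6: → [1,5); WM=1
i=4 t=5 v=5: → [5,7); WM=3
i=5 t=6 v=9: → [5,8); WM=4
i=6 t=7 v=7: → [5,9); WM=5
i=7 t=10 v=3: → [10,12); WM=8
i=8 t=10 v=6: → [10,12); WM=8
i=9 t=9 v=3: → [9,12); WM=8
i=10 t=11 v=9: → [9,13); WM=9
i=11 t=13 v=4: → [13,15); WM=11
i=12 t=12 v=3: → [9,15); WM=11
i=13 t=12 v=2: → [9,15); WM=11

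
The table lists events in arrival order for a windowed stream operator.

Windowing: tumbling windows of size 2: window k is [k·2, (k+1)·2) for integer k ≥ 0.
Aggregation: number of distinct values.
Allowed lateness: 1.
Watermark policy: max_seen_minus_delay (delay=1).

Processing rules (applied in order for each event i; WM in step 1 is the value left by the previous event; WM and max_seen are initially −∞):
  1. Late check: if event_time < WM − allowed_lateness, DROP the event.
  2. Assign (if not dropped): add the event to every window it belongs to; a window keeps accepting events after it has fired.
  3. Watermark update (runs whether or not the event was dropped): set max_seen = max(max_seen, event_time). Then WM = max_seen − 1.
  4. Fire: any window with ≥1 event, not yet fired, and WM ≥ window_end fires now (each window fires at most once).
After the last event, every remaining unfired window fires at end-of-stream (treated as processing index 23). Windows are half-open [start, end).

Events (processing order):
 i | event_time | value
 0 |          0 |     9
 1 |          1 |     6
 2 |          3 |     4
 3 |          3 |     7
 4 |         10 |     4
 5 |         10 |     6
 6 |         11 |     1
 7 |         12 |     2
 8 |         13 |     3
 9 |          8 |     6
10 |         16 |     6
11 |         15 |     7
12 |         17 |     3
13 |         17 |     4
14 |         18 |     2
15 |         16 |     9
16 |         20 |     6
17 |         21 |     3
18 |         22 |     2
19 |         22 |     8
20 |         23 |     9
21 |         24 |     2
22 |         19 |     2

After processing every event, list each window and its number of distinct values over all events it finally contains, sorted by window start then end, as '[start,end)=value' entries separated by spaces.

i=0 t=0 v=9: → [0,2); WM=-1
i=1 t=1 v=6: → [0,2); WM=0
i=2 t=3 v=4: → [2,4); WM=2; [0,2) fires=2
i=3 t=3 v=7: → [2,4); WM=2
i=4 t=10 v=4: → [10,12); WM=9; [2,4) fires=2
i=5 t=10 v=6: → [10,12); WM=9
i=6 t=11 v=1: → [10,12); WM=10
i=7 t=12 v=2: → [12,14); WM=11
i=8 t=13 v=3: → [12,14); WM=12; [10,12) fires=3
i=9 t=8 v=6: DROP (t<12-1); WM=12
i=10 t=16 v=6: → [16,18); WM=15; [12,14) fires=2
i=11 t=15 v=7: → [14,16); WM=15
i=12 t=17 v=3: → [16,18); WM=16; [14,16) fires=1
i=13 t=17 v=4: → [16,18); WM=16
i=14 t=18 v=2: → [18,20); WM=17
i=15 t=16 v=9: → [16,18); WM=17
i=16 t=20 v=6: → [20,22); WM=19; [16,18) fires=4
i=17 t=21 v=3: → [20,22); WM=20; [18,20) fires=1
i=18 t=22 v=2: → [22,24); WM=21
i=19 t=22 v=8: → [22,24); WM=21
i=20 t=23 v=9: → [22,24); WM=22; [20,22) fires=2
i=21 t=24 v=2: → [24,26); WM=23
i=22 t=19 v=2: DROP (t<23-1); WM=23

[0,2)=2 [2,4)=2 [10,12)=3 [12,14)=2 [14,16)=1 [16,18)=4 [18,20)=1 [20,22)=2 [22,24)=3 [24,26)=1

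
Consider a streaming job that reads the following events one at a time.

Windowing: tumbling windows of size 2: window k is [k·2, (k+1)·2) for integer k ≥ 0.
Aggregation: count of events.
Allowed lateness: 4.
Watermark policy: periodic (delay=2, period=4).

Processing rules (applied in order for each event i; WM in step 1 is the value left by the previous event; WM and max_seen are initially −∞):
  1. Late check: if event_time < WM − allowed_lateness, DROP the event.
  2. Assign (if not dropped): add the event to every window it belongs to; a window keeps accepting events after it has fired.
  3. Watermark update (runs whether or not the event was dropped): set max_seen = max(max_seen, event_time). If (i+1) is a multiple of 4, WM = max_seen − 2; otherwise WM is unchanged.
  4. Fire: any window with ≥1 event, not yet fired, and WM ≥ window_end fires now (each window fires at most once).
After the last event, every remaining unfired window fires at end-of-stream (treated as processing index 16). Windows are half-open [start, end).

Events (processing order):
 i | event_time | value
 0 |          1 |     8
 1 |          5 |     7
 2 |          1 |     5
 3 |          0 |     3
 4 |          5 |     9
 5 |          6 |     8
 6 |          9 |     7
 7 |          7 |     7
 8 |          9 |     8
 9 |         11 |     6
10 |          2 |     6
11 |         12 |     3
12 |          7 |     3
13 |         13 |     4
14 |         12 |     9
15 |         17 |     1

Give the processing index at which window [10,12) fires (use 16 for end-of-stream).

15

i=0 t=1 v=8: → [0,2); WM=−∞
i=1 t=5 v=7: → [4,6); WM=−∞
i=2 t=1 v=5: → [0,2); WM=−∞
i=3 t=0 v=3: → [0,2); WM=3; [0,2) fires=3
i=4 t=5 v=9: → [4,6); WM=3
i=5 t=6 v=8: → [6,8); WM=3
i=6 t=9 v=7: → [8,10); WM=3
i=7 t=7 v=7: → [6,8); WM=7; [4,6) fires=2
i=8 t=9 v=8: → [8,10); WM=7
i=9 t=11 v=6: → [10,12); WM=7
i=10 t=2 v=6: DROP (t<7-4); WM=7
i=11 t=12 v=3: → [12,14); WM=10; [6,8) fires=2 [8,10) fires=2
i=12 t=7 v=3: → [6,8); WM=10
i=13 t=13 v=4: → [12,14); WM=10
i=14 t=12 v=9: → [12,14); WM=10
i=15 t=17 v=1: → [16,18); WM=15; [10,12) fires=1 [12,14) fires=3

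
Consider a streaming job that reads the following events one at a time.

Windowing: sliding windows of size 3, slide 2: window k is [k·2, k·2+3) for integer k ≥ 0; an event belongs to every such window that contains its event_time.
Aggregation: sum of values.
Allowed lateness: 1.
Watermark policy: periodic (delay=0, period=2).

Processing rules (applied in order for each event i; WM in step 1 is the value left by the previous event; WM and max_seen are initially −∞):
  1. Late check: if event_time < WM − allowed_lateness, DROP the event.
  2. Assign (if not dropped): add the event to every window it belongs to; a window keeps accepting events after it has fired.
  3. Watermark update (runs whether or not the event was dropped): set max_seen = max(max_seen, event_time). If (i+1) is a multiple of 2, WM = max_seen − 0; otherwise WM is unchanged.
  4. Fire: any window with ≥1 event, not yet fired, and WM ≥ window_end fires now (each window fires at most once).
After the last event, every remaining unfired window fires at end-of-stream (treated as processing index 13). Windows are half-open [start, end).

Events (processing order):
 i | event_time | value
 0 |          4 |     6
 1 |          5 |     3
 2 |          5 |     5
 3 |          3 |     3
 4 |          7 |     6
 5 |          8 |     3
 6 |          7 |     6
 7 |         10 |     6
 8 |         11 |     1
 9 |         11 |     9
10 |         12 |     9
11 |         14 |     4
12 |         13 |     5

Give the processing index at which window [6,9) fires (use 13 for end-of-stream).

i=0 t=4 v=6: → [4,7),[2,5); WM=−∞
i=1 t=5 v=3: → [4,7); WM=5; [2,5) fires=6
i=2 t=5 v=5: → [4,7); WM=5
i=3 t=3 v=3: DROP (t<5-1); WM=5
i=4 t=7 v=6: → [6,9); WM=5
i=5 t=8 v=3: → [8,11),[6,9); WM=8; [4,7) fires=14
i=6 t=7 v=6: → [6,9); WM=8
i=7 t=10 v=6: → [10,13),[8,11); WM=10; [6,9) fires=15
i=8 t=11 v=1: → [10,13); WM=10
i=9 t=11 v=9: → [10,13); WM=11; [8,11) fires=9
i=10 t=12 v=9: → [12,15),[10,13); WM=11
i=11 t=14 v=4: → [14,17),[12,15); WM=14; [10,13) fires=25
i=12 t=13 v=5: → [12,15); WM=14

7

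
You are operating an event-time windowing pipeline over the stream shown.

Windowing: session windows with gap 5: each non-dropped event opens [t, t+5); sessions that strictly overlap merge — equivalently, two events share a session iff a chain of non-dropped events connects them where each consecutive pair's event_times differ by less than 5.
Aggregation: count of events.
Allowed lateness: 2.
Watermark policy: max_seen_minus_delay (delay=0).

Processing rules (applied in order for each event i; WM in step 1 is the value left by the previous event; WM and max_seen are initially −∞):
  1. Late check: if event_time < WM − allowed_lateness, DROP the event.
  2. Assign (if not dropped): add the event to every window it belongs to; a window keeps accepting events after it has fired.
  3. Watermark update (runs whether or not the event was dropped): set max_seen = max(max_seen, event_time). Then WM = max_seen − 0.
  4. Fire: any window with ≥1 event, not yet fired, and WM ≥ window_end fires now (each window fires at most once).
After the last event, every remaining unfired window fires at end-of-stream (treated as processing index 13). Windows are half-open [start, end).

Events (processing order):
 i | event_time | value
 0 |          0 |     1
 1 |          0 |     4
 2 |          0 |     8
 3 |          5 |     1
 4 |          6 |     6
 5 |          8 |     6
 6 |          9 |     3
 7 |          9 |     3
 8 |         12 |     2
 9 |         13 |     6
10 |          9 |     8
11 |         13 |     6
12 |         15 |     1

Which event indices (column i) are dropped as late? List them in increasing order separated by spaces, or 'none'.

10

i=0 t=0 v=1: → [0,5); WM=0
i=1 t=0 v=4: → [0,5); WM=0
i=2 t=0 v=8: → [0,5); WM=0
i=3 t=5 v=1: → [5,10); WM=5
i=4 t=6 v=6: → [5,11); WM=6
i=5 t=8 v=6: → [5,13); WM=8
i=6 t=9 v=3: → [5,14); WM=9
i=7 t=9 v=3: → [5,14); WM=9
i=8 t=12 v=2: → [5,17); WM=12
i=9 t=13 v=6: → [5,18); WM=13
i=10 t=9 v=8: DROP (t<13-2); WM=13
i=11 t=13 v=6: → [5,18); WM=13
i=12 t=15 v=1: → [5,20); WM=15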